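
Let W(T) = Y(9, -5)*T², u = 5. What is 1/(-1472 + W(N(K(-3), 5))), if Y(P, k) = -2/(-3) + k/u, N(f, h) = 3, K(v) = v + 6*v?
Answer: -1/1475 ≈ -0.00067797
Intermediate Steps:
K(v) = 7*v
Y(P, k) = ⅔ + k/5 (Y(P, k) = -2/(-3) + k/5 = -2*(-⅓) + k*(⅕) = ⅔ + k/5)
W(T) = -T²/3 (W(T) = (⅔ + (⅕)*(-5))*T² = (⅔ - 1)*T² = -T²/3)
1/(-1472 + W(N(K(-3), 5))) = 1/(-1472 - ⅓*3²) = 1/(-1472 - ⅓*9) = 1/(-1472 - 3) = 1/(-1475) = -1/1475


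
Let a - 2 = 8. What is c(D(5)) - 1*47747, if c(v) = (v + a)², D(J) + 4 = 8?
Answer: -47551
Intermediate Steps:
a = 10 (a = 2 + 8 = 10)
D(J) = 4 (D(J) = -4 + 8 = 4)
c(v) = (10 + v)² (c(v) = (v + 10)² = (10 + v)²)
c(D(5)) - 1*47747 = (10 + 4)² - 1*47747 = 14² - 47747 = 196 - 47747 = -47551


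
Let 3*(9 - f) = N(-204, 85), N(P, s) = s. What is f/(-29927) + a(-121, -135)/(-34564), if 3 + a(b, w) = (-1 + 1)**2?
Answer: 2274055/3103190484 ≈ 0.00073281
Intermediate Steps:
a(b, w) = -3 (a(b, w) = -3 + (-1 + 1)**2 = -3 + 0**2 = -3 + 0 = -3)
f = -58/3 (f = 9 - 1/3*85 = 9 - 85/3 = -58/3 ≈ -19.333)
f/(-29927) + a(-121, -135)/(-34564) = -58/3/(-29927) - 3/(-34564) = -58/3*(-1/29927) - 3*(-1/34564) = 58/89781 + 3/34564 = 2274055/3103190484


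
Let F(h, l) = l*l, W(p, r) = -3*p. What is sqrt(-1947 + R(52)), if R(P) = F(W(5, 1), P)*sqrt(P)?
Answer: sqrt(-1947 + 5408*sqrt(13)) ≈ 132.48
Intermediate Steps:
F(h, l) = l**2
R(P) = P**(5/2) (R(P) = P**2*sqrt(P) = P**(5/2))
sqrt(-1947 + R(52)) = sqrt(-1947 + 52**(5/2)) = sqrt(-1947 + 5408*sqrt(13))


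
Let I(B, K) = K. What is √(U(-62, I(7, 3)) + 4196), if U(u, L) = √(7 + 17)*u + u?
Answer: √(4134 - 124*√6) ≈ 61.889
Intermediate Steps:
U(u, L) = u + 2*u*√6 (U(u, L) = √24*u + u = (2*√6)*u + u = 2*u*√6 + u = u + 2*u*√6)
√(U(-62, I(7, 3)) + 4196) = √(-62*(1 + 2*√6) + 4196) = √((-62 - 124*√6) + 4196) = √(4134 - 124*√6)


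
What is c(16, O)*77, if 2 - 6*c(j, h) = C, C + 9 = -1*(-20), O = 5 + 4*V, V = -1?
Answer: -231/2 ≈ -115.50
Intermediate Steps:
O = 1 (O = 5 + 4*(-1) = 5 - 4 = 1)
C = 11 (C = -9 - 1*(-20) = -9 + 20 = 11)
c(j, h) = -3/2 (c(j, h) = ⅓ - ⅙*11 = ⅓ - 11/6 = -3/2)
c(16, O)*77 = -3/2*77 = -231/2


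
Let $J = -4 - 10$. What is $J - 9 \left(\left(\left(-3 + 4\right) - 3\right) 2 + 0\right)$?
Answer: $22$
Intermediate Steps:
$J = -14$ ($J = -4 - 10 = -14$)
$J - 9 \left(\left(\left(-3 + 4\right) - 3\right) 2 + 0\right) = -14 - 9 \left(\left(\left(-3 + 4\right) - 3\right) 2 + 0\right) = -14 - 9 \left(\left(1 - 3\right) 2 + 0\right) = -14 - 9 \left(\left(-2\right) 2 + 0\right) = -14 - 9 \left(-4 + 0\right) = -14 - -36 = -14 + 36 = 22$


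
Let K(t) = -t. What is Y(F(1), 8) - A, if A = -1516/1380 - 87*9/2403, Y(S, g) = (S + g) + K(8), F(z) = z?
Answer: 74441/30705 ≈ 2.4244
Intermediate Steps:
Y(S, g) = -8 + S + g (Y(S, g) = (S + g) - 1*8 = (S + g) - 8 = -8 + S + g)
A = -43736/30705 (A = -1516*1/1380 - 783*1/2403 = -379/345 - 29/89 = -43736/30705 ≈ -1.4244)
Y(F(1), 8) - A = (-8 + 1 + 8) - 1*(-43736/30705) = 1 + 43736/30705 = 74441/30705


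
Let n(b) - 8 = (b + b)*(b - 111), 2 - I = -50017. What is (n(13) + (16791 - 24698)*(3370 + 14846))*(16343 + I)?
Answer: -9558547027624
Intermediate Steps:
I = 50019 (I = 2 - 1*(-50017) = 2 + 50017 = 50019)
n(b) = 8 + 2*b*(-111 + b) (n(b) = 8 + (b + b)*(b - 111) = 8 + (2*b)*(-111 + b) = 8 + 2*b*(-111 + b))
(n(13) + (16791 - 24698)*(3370 + 14846))*(16343 + I) = ((8 - 222*13 + 2*13²) + (16791 - 24698)*(3370 + 14846))*(16343 + 50019) = ((8 - 2886 + 2*169) - 7907*18216)*66362 = ((8 - 2886 + 338) - 144033912)*66362 = (-2540 - 144033912)*66362 = -144036452*66362 = -9558547027624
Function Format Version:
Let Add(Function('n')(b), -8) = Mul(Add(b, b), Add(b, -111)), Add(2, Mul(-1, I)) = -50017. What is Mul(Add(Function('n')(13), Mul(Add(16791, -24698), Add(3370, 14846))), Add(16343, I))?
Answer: -9558547027624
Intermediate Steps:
I = 50019 (I = Add(2, Mul(-1, -50017)) = Add(2, 50017) = 50019)
Function('n')(b) = Add(8, Mul(2, b, Add(-111, b))) (Function('n')(b) = Add(8, Mul(Add(b, b), Add(b, -111))) = Add(8, Mul(Mul(2, b), Add(-111, b))) = Add(8, Mul(2, b, Add(-111, b))))
Mul(Add(Function('n')(13), Mul(Add(16791, -24698), Add(3370, 14846))), Add(16343, I)) = Mul(Add(Add(8, Mul(-222, 13), Mul(2, Pow(13, 2))), Mul(Add(16791, -24698), Add(3370, 14846))), Add(16343, 50019)) = Mul(Add(Add(8, -2886, Mul(2, 169)), Mul(-7907, 18216)), 66362) = Mul(Add(Add(8, -2886, 338), -144033912), 66362) = Mul(Add(-2540, -144033912), 66362) = Mul(-144036452, 66362) = -9558547027624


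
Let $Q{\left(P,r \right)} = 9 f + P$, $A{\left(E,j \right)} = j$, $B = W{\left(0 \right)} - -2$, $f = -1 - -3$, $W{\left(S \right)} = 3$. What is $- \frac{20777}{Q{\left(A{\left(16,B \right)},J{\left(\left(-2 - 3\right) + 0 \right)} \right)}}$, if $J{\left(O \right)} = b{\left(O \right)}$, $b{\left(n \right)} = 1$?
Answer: $- \frac{20777}{23} \approx -903.35$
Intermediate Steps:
$J{\left(O \right)} = 1$
$f = 2$ ($f = -1 + 3 = 2$)
$B = 5$ ($B = 3 - -2 = 3 + 2 = 5$)
$Q{\left(P,r \right)} = 18 + P$ ($Q{\left(P,r \right)} = 9 \cdot 2 + P = 18 + P$)
$- \frac{20777}{Q{\left(A{\left(16,B \right)},J{\left(\left(-2 - 3\right) + 0 \right)} \right)}} = - \frac{20777}{18 + 5} = - \frac{20777}{23}$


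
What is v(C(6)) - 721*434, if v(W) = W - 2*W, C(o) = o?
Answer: -312920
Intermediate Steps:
v(W) = -W
v(C(6)) - 721*434 = -1*6 - 721*434 = -6 - 312914 = -312920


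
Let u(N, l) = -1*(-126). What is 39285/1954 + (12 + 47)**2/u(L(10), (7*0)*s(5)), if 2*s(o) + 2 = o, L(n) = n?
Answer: 2937946/61551 ≈ 47.732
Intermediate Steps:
s(o) = -1 + o/2
u(N, l) = 126
39285/1954 + (12 + 47)**2/u(L(10), (7*0)*s(5)) = 39285/1954 + (12 + 47)**2/126 = 39285*(1/1954) + 59**2*(1/126) = 39285/1954 + 3481*(1/126) = 39285/1954 + 3481/126 = 2937946/61551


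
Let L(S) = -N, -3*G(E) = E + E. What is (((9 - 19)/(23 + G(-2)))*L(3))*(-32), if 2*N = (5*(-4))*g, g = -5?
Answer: -48000/73 ≈ -657.53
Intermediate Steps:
N = 50 (N = ((5*(-4))*(-5))/2 = (-20*(-5))/2 = (½)*100 = 50)
G(E) = -2*E/3 (G(E) = -(E + E)/3 = -2*E/3)
L(S) = -50 (L(S) = -1*50 = -50)
(((9 - 19)/(23 + G(-2)))*L(3))*(-32) = (((9 - 19)/(23 - ⅔*(-2)))*(-50))*(-32) = (-10/(23 + 4/3)*(-50))*(-32) = (-10/73/3*(-50))*(-32) = (-10*3/73*(-50))*(-32) = -30/73*(-50)*(-32) = (1500/73)*(-32) = -48000/73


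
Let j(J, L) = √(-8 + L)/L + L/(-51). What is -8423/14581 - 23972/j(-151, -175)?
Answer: -23886462527500421/3420580877812 - 2727863775*I*√183/234591652 ≈ -6983.2 - 157.3*I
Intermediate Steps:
j(J, L) = -L/51 + √(-8 + L)/L (j(J, L) = √(-8 + L)/L + L*(-1/51) = √(-8 + L)/L - L/51 = -L/51 + √(-8 + L)/L)
-8423/14581 - 23972/j(-151, -175) = -8423/14581 - 23972/(-1/51*(-175) + √(-8 - 175)/(-175)) = -8423*1/14581 - 23972/(175/51 - I*√183/175) = -8423/14581 - 23972/(175/51 - I*√183/175)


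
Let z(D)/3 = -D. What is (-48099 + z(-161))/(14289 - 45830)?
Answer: 47616/31541 ≈ 1.5097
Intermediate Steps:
z(D) = -3*D (z(D) = 3*(-D) = -3*D)
(-48099 + z(-161))/(14289 - 45830) = (-48099 - 3*(-161))/(14289 - 45830) = (-48099 + 483)/(-31541) = -47616*(-1/31541) = 47616/31541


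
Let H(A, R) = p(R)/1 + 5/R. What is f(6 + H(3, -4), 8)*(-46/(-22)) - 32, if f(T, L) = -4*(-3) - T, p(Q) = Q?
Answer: -373/44 ≈ -8.4773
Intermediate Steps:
H(A, R) = R + 5/R (H(A, R) = R/1 + 5/R = R*1 + 5/R = R + 5/R)
f(T, L) = 12 - T
f(6 + H(3, -4), 8)*(-46/(-22)) - 32 = (12 - (6 + (-4 + 5/(-4))))*(-46/(-22)) - 32 = (12 - (6 + (-4 + 5*(-¼))))*(-46*(-1/22)) - 32 = (12 - (6 + (-4 - 5/4)))*(23/11) - 32 = (12 - (6 - 21/4))*(23/11) - 32 = (12 - 1*¾)*(23/11) - 32 = (12 - ¾)*(23/11) - 32 = (45/4)*(23/11) - 32 = 1035/44 - 32 = -373/44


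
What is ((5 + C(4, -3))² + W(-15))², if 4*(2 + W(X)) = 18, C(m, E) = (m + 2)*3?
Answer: 1129969/4 ≈ 2.8249e+5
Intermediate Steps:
C(m, E) = 6 + 3*m (C(m, E) = (2 + m)*3 = 6 + 3*m)
W(X) = 5/2 (W(X) = -2 + (¼)*18 = -2 + 9/2 = 5/2)
((5 + C(4, -3))² + W(-15))² = ((5 + (6 + 3*4))² + 5/2)² = ((5 + (6 + 12))² + 5/2)² = ((5 + 18)² + 5/2)² = (23² + 5/2)² = (529 + 5/2)² = (1063/2)² = 1129969/4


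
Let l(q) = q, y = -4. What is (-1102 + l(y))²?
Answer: 1223236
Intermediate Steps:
(-1102 + l(y))² = (-1102 - 4)² = (-1106)² = 1223236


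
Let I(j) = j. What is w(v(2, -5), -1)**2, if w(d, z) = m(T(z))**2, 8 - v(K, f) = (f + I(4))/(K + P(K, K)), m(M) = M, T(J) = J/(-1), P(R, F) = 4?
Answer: 1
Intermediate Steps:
T(J) = -J (T(J) = J*(-1) = -J)
v(K, f) = 8 - (4 + f)/(4 + K) (v(K, f) = 8 - (f + 4)/(K + 4) = 8 - (4 + f)/(4 + K))
w(d, z) = z**2 (w(d, z) = (-z)**2 = z**2)
w(v(2, -5), -1)**2 = ((-1)**2)**2 = 1**2 = 1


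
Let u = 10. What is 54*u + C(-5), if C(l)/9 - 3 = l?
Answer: 522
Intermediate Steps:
C(l) = 27 + 9*l
54*u + C(-5) = 54*10 + (27 + 9*(-5)) = 540 + (27 - 45) = 540 - 18 = 522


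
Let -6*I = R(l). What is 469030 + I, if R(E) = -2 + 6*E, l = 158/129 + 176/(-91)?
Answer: 5505955409/11739 ≈ 4.6903e+5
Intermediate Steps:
l = -8326/11739 (l = 158*(1/129) + 176*(-1/91) = 158/129 - 176/91 = -8326/11739 ≈ -0.70926)
I = 12239/11739 (I = -(-2 + 6*(-8326/11739))/6 = -(-2 - 16652/3913)/6 = -⅙*(-24478/3913) = 12239/11739 ≈ 1.0426)
469030 + I = 469030 + 12239/11739 = 5505955409/11739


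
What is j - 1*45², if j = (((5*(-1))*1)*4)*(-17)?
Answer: -1685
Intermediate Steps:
j = 340 (j = (-5*1*4)*(-17) = -5*4*(-17) = -20*(-17) = 340)
j - 1*45² = 340 - 1*45² = 340 - 1*2025 = 340 - 2025 = -1685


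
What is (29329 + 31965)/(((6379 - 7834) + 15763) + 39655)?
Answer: 61294/53963 ≈ 1.1359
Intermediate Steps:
(29329 + 31965)/(((6379 - 7834) + 15763) + 39655) = 61294/((-1455 + 15763) + 39655) = 61294/(14308 + 39655) = 61294/53963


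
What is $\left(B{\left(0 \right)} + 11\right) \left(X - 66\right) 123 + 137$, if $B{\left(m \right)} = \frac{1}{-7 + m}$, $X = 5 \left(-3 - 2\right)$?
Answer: $-121387$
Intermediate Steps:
$X = -25$ ($X = 5 \left(-5\right) = -25$)
$\left(B{\left(0 \right)} + 11\right) \left(X - 66\right) 123 + 137 = \left(\frac{1}{-7 + 0} + 11\right) \left(-25 - 66\right) 123 + 137 = \left(\frac{1}{-7} + 11\right) \left(-91\right) 123 + 137 = \left(- \frac{1}{7} + 11\right) \left(-91\right) 123 + 137 = \frac{76}{7} \left(-91\right) 123 + 137 = \left(-988\right) 123 + 137 = -121524 + 137 = -121387$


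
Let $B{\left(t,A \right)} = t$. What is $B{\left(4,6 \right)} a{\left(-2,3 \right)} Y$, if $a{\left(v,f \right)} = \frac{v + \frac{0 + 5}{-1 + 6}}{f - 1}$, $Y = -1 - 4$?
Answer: $10$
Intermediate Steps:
$Y = -5$ ($Y = -1 - 4 = -5$)
$a{\left(v,f \right)} = \frac{1 + v}{-1 + f}$ ($a{\left(v,f \right)} = \frac{v + \frac{5}{5}}{-1 + f} = \frac{v + 5 \cdot \frac{1}{5}}{-1 + f} = \frac{v + 1}{-1 + f} = \frac{1 + v}{-1 + f}$)
$B{\left(4,6 \right)} a{\left(-2,3 \right)} Y = 4 \frac{1 - 2}{-1 + 3} \left(-5\right) = 4 \cdot \frac{1}{2} \left(-1\right) \left(-5\right) = 4 \left(- \frac{1}{2}\right) \left(-5\right) = \left(-2\right) \left(-5\right) = 10$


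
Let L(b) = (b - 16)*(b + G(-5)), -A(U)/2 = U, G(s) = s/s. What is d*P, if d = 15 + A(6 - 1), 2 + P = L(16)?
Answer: -10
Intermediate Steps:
G(s) = 1
A(U) = -2*U
L(b) = (1 + b)*(-16 + b) (L(b) = (b - 16)*(b + 1) = (-16 + b)*(1 + b) = (1 + b)*(-16 + b))
P = -2 (P = -2 + (-16 + 16² - 15*16) = -2 + (-16 + 256 - 240) = -2 + 0 = -2)
d = 5 (d = 15 - 2*(6 - 1) = 15 - 2*5 = 15 - 10 = 5)
d*P = 5*(-2) = -10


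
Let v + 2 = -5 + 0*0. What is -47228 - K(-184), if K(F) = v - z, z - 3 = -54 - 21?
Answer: -47293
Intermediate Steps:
v = -7 (v = -2 + (-5 + 0*0) = -2 + (-5 + 0) = -2 - 5 = -7)
z = -72 (z = 3 + (-54 - 21) = 3 - 75 = -72)
K(F) = 65 (K(F) = -7 - 1*(-72) = -7 + 72 = 65)
-47228 - K(-184) = -47228 - 1*65 = -47228 - 65 = -47293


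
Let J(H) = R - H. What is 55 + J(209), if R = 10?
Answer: -144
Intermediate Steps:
J(H) = 10 - H
55 + J(209) = 55 + (10 - 1*209) = 55 + (10 - 209) = 55 - 199 = -144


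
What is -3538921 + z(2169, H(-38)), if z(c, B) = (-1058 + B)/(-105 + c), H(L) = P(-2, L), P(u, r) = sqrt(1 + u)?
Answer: -3652167001/1032 + I/2064 ≈ -3.5389e+6 + 0.0004845*I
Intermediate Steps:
H(L) = I (H(L) = sqrt(1 - 2) = sqrt(-1) = I)
z(c, B) = (-1058 + B)/(-105 + c)
-3538921 + z(2169, H(-38)) = -3538921 + (-1058 + I)/(-105 + 2169) = -3538921 + (-1058 + I)/2064 = -3538921 + (-529/1032 + I/2064) = -3652167001/1032 + I/2064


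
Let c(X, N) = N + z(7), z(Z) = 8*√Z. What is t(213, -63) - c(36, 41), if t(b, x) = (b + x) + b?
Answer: 322 - 8*√7 ≈ 300.83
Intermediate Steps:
c(X, N) = N + 8*√7
t(b, x) = x + 2*b
t(213, -63) - c(36, 41) = (-63 + 2*213) - (41 + 8*√7) = (-63 + 426) + (-41 - 8*√7) = 363 + (-41 - 8*√7) = 322 - 8*√7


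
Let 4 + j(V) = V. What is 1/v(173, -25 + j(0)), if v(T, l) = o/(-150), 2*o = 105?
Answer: -20/7 ≈ -2.8571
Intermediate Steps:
o = 105/2 (o = (½)*105 = 105/2 ≈ 52.500)
j(V) = -4 + V
v(T, l) = -7/20 (v(T, l) = (105/2)/(-150) = (105/2)*(-1/150) = -7/20)
1/v(173, -25 + j(0)) = 1/(-7/20) = -20/7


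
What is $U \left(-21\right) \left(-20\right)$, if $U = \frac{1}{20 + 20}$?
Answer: $\frac{21}{2} \approx 10.5$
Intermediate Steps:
$U = \frac{1}{40} \approx 0.025$
$U \left(-21\right) \left(-20\right) = \frac{1}{40} \left(-21\right) \left(-20\right) = \left(- \frac{21}{40}\right) \left(-20\right) = \frac{21}{2}$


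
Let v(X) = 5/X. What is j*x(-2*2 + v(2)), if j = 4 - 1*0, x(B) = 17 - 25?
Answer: -32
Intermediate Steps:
x(B) = -8
j = 4 (j = 4 + 0 = 4)
j*x(-2*2 + v(2)) = 4*(-8) = -32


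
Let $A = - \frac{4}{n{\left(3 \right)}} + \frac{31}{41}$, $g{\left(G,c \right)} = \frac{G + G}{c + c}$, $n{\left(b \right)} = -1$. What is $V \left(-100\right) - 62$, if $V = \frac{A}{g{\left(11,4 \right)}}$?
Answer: $- \frac{105962}{451} \approx -234.95$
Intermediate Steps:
$g{\left(G,c \right)} = \frac{G}{c}$ ($g{\left(G,c \right)} = \frac{2 G}{2 c} = 2 G \frac{1}{2 c} = \frac{G}{c}$)
$A = \frac{195}{41}$ ($A = - \frac{4}{-1} + \frac{31}{41} = \left(-4\right) \left(-1\right) + 31 \cdot \frac{1}{41} = 4 + \frac{31}{41} = \frac{195}{41} \approx 4.7561$)
$V = \frac{780}{451}$ ($V = \frac{195}{41 \cdot \frac{11}{4}} = \frac{195}{41} \cdot \frac{4}{11} = \frac{780}{451} \approx 1.7295$)
$V \left(-100\right) - 62 = \frac{780}{451} \left(-100\right) - 62 = - \frac{78000}{451} - 62 = - \frac{105962}{451}$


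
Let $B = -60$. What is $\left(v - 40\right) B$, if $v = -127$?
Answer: $10020$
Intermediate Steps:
$\left(v - 40\right) B = \left(-127 - 40\right) \left(-60\right) = \left(-167\right) \left(-60\right) = 10020$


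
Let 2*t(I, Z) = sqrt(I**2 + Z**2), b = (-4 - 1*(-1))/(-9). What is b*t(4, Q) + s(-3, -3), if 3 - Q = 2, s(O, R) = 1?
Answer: 1 + sqrt(17)/6 ≈ 1.6872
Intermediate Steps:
Q = 1 (Q = 3 - 1*2 = 3 - 2 = 1)
b = 1/3 (b = (-4 + 1)*(-1/9) = -3*(-1/9) = 1/3 ≈ 0.33333)
t(I, Z) = sqrt(I**2 + Z**2)/2
b*t(4, Q) + s(-3, -3) = (sqrt(4**2 + 1**2)/2)/3 + 1 = (sqrt(16 + 1)/2)/3 + 1 = (sqrt(17)/2)/3 + 1 = sqrt(17)/6 + 1 = 1 + sqrt(17)/6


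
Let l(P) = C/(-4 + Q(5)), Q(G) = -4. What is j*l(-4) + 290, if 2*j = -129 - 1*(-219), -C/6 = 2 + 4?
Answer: 985/2 ≈ 492.50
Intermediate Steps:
C = -36 (C = -6*(2 + 4) = -6*6 = -36)
j = 45 (j = (-129 - 1*(-219))/2 = (-129 + 219)/2 = (½)*90 = 45)
l(P) = 9/2 (l(P) = -36/(-4 - 4) = -36/(-8) = -36*(-⅛) = 9/2)
j*l(-4) + 290 = 45*(9/2) + 290 = 405/2 + 290 = 985/2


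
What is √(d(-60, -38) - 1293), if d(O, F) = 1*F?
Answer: 11*I*√11 ≈ 36.483*I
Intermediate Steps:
d(O, F) = F
√(d(-60, -38) - 1293) = √(-38 - 1293) = √(-1331) = 11*I*√11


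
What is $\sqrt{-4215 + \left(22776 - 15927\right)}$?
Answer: $\sqrt{2634} \approx 51.323$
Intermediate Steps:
$\sqrt{-4215 + \left(22776 - 15927\right)} = \sqrt{-4215 + 6849} = \sqrt{2634}$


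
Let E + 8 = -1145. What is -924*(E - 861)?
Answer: 1860936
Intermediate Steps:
E = -1153 (E = -8 - 1145 = -1153)
-924*(E - 861) = -924*(-1153 - 861) = -924*(-2014) = 1860936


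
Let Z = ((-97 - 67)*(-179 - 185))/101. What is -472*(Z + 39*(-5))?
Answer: -18880472/101 ≈ -1.8694e+5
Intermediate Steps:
Z = 59696/101 (Z = -164*(-364)*(1/101) = 59696*(1/101) = 59696/101 ≈ 591.05)
-472*(Z + 39*(-5)) = -472*(59696/101 + 39*(-5)) = -472*(59696/101 - 195) = -472*40001/101 = -18880472/101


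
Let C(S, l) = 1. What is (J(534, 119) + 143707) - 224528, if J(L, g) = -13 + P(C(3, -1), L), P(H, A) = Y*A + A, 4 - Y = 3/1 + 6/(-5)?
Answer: -395626/5 ≈ -79125.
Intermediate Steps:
Y = 11/5 (Y = 4 - (3/1 + 6/(-5)) = 4 - (3*1 + 6*(-⅕)) = 4 - (3 - 6/5) = 4 - 1*9/5 = 4 - 9/5 = 11/5 ≈ 2.2000)
P(H, A) = 16*A/5 (P(H, A) = 11*A/5 + A = 16*A/5)
J(L, g) = -13 + 16*L/5
(J(534, 119) + 143707) - 224528 = ((-13 + (16/5)*534) + 143707) - 224528 = ((-13 + 8544/5) + 143707) - 224528 = (8479/5 + 143707) - 224528 = 727014/5 - 224528 = -395626/5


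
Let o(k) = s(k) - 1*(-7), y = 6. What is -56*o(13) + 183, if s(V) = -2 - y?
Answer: 239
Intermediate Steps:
s(V) = -8 (s(V) = -2 - 1*6 = -2 - 6 = -8)
o(k) = -1 (o(k) = -8 - 1*(-7) = -8 + 7 = -1)
-56*o(13) + 183 = -56*(-1) + 183 = 56 + 183 = 239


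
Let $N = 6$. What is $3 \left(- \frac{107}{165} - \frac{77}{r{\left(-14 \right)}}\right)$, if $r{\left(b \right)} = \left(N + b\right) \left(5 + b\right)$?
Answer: $- \frac{6803}{1320} \approx -5.1538$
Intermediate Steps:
$r{\left(b \right)} = \left(5 + b\right) \left(6 + b\right)$ ($r{\left(b \right)} = \left(6 + b\right) \left(5 + b\right) = \left(5 + b\right) \left(6 + b\right)$)
$3 \left(- \frac{107}{165} - \frac{77}{r{\left(-14 \right)}}\right) = 3 \left(- \frac{107}{165} - \frac{77}{30 + \left(-14\right)^{2} + 11 \left(-14\right)}\right) = 3 \left(\left(-107\right) \frac{1}{165} - \frac{77}{30 + 196 - 154}\right) = 3 \left(- \frac{107}{165} - \frac{77}{72}\right) = 3 \left(- \frac{6803}{3960}\right) = - \frac{6803}{1320}$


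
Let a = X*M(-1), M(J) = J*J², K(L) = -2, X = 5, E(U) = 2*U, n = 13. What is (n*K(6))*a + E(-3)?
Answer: 124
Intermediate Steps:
M(J) = J³
a = -5 (a = 5*(-1)³ = 5*(-1) = -5)
(n*K(6))*a + E(-3) = (13*(-2))*(-5) + 2*(-3) = -26*(-5) - 6 = 130 - 6 = 124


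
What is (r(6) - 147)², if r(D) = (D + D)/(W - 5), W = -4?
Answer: 198025/9 ≈ 22003.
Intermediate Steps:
r(D) = -2*D/9 (r(D) = (D + D)/(-4 - 5) = (2*D)/(-9) = (2*D)*(-⅑) = -2*D/9)
(r(6) - 147)² = (-2/9*6 - 147)² = (-4/3 - 147)² = (-445/3)² = 198025/9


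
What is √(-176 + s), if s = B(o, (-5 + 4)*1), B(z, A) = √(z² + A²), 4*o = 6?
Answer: √(-704 + 2*√13)/2 ≈ 13.198*I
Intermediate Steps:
o = 3/2 (o = (¼)*6 = 3/2 ≈ 1.5000)
B(z, A) = √(A² + z²)
s = √13/2 (s = √(((-5 + 4)*1)² + (3/2)²) = √((-1*1)² + 9/4) = √((-1)² + 9/4) = √(1 + 9/4) = √(13/4) = √13/2 ≈ 1.8028)
√(-176 + s) = √(-176 + √13/2)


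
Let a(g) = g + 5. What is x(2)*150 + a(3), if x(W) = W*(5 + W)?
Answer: 2108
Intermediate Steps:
a(g) = 5 + g
x(2)*150 + a(3) = (2*(5 + 2))*150 + (5 + 3) = (2*7)*150 + 8 = 14*150 + 8 = 2100 + 8 = 2108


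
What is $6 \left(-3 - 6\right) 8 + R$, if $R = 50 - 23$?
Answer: $-405$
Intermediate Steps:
$R = 27$
$6 \left(-3 - 6\right) 8 + R = 6 \left(-3 - 6\right) 8 + 27 = 6 \left(-9\right) 8 + 27 = \left(-54\right) 8 + 27 = -432 + 27 = -405$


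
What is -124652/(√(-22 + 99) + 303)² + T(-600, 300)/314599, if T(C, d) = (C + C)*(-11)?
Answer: -436533864220091/330909378233822 + 9442389*√77/1051844978 ≈ -1.2404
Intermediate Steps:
T(C, d) = -22*C (T(C, d) = (2*C)*(-11) = -22*C)
-124652/(√(-22 + 99) + 303)² + T(-600, 300)/314599 = -124652/(√(-22 + 99) + 303)² - 22*(-600)/314599 = -124652/(√77 + 303)² + 13200*(1/314599) = -124652/(303 + √77)² + 13200/314599 = 13200/314599 - 124652/(303 + √77)²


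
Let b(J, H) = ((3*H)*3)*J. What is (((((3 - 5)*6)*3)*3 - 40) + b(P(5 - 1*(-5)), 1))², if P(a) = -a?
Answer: 56644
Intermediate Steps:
b(J, H) = 9*H*J (b(J, H) = (9*H)*J = 9*H*J)
(((((3 - 5)*6)*3)*3 - 40) + b(P(5 - 1*(-5)), 1))² = (((((3 - 5)*6)*3)*3 - 40) + 9*1*(-(5 - 1*(-5))))² = (((-2*6*3)*3 - 40) + 9*1*(-(5 + 5)))² = ((-12*3*3 - 40) + 9*1*(-1*10))² = ((-36*3 - 40) + 9*1*(-10))² = ((-108 - 40) - 90)² = (-148 - 90)² = (-238)² = 56644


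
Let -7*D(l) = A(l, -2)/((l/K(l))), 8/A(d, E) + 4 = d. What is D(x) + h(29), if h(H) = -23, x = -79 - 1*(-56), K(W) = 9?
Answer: -11117/483 ≈ -23.017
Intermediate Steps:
A(d, E) = 8/(-4 + d)
x = -23 (x = -79 + 56 = -23)
D(l) = -72/(7*l*(-4 + l)) (D(l) = -8/(-4 + l)/(7*(l/9)) = -8/(-4 + l)*9/l/7 = -72/(7*l*(-4 + l)))
D(x) + h(29) = -72/7/(-23*(-4 - 23)) - 23 = -72/7*(-1/23)/(-27) - 23 = -72/7*(-1/23)*(-1/27) - 23 = -8/483 - 23 = -11117/483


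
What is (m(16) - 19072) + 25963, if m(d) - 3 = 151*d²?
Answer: 45550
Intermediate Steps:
m(d) = 3 + 151*d²
(m(16) - 19072) + 25963 = ((3 + 151*16²) - 19072) + 25963 = ((3 + 151*256) - 19072) + 25963 = ((3 + 38656) - 19072) + 25963 = (38659 - 19072) + 25963 = 19587 + 25963 = 45550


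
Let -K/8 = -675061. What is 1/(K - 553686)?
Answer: 1/4846802 ≈ 2.0632e-7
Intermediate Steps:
K = 5400488 (K = -8*(-675061) = 5400488)
1/(K - 553686) = 1/(5400488 - 553686) = 1/4846802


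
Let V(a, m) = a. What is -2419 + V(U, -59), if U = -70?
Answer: -2489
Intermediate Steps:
-2419 + V(U, -59) = -2419 - 70 = -2489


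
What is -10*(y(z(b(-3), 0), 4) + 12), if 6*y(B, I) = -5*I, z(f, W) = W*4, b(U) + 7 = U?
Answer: -260/3 ≈ -86.667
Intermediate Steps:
b(U) = -7 + U
z(f, W) = 4*W
y(B, I) = -5*I/6 (y(B, I) = (-5*I)/6 = -5*I/6)
-10*(y(z(b(-3), 0), 4) + 12) = -10*(-5/6*4 + 12) = -10*(-10/3 + 12) = -10*26/3 = -260/3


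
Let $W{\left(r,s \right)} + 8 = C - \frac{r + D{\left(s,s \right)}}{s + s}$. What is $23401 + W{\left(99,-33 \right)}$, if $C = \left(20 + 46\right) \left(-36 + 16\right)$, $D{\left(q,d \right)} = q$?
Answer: $22074$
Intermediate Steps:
$C = -1320$ ($C = 66 \left(-20\right) = -1320$)
$W{\left(r,s \right)} = -1328 - \frac{r + s}{2 s}$ ($W{\left(r,s \right)} = -8 - \left(1320 + \frac{r + s}{s + s}\right) = -8 - \left(1320 + \frac{r + s}{2 s}\right) = -1328 - \frac{r + s}{2 s}$)
$23401 + W{\left(99,-33 \right)} = 23401 + \frac{\left(-1\right) 99 - -87681}{2 \left(-33\right)} = 23401 + \frac{1}{2} \left(- \frac{1}{33}\right) \left(-99 + 87681\right) = 23401 + \frac{1}{2} \left(- \frac{1}{33}\right) 87582 = 23401 - 1327 = 22074$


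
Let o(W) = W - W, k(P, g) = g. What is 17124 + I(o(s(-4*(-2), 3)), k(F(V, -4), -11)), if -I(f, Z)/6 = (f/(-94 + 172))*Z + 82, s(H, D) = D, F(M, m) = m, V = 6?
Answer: 16632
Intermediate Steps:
o(W) = 0
I(f, Z) = -492 - Z*f/13 (I(f, Z) = -6*((f/(-94 + 172))*Z + 82) = -6*((f/78)*Z + 82) = -6*(Z*f/78 + 82) = -6*(82 + Z*f/78) = -492 - Z*f/13)
17124 + I(o(s(-4*(-2), 3)), k(F(V, -4), -11)) = 17124 + (-492 - 1/13*(-11)*0) = 17124 + (-492 + 0) = 17124 - 492 = 16632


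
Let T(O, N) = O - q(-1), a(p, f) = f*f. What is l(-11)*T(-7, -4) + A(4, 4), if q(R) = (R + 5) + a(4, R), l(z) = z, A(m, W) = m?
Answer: 136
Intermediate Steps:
a(p, f) = f²
q(R) = 5 + R + R² (q(R) = (R + 5) + R² = (5 + R) + R² = 5 + R + R²)
T(O, N) = -5 + O (T(O, N) = O - (5 - 1 + (-1)²) = O - (5 - 1 + 1) = O - 1*5 = O - 5 = -5 + O)
l(-11)*T(-7, -4) + A(4, 4) = -11*(-5 - 7) + 4 = -11*(-12) + 4 = 132 + 4 = 136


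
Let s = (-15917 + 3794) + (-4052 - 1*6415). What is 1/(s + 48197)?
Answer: 1/25607 ≈ 3.9052e-5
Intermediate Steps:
s = -22590 (s = -12123 + (-4052 - 6415) = -12123 - 10467 = -22590)
1/(s + 48197) = 1/(-22590 + 48197) = 1/25607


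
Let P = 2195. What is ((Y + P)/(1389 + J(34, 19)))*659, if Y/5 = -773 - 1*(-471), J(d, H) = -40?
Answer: 451415/1349 ≈ 334.63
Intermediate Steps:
Y = -1510 (Y = 5*(-773 - 1*(-471)) = 5*(-773 + 471) = 5*(-302) = -1510)
((Y + P)/(1389 + J(34, 19)))*659 = ((-1510 + 2195)/(1389 - 40))*659 = (685/1349)*659 = 451415/1349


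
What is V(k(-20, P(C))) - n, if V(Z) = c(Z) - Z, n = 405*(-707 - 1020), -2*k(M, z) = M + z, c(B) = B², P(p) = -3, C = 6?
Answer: 2798223/4 ≈ 6.9956e+5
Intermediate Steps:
k(M, z) = -M/2 - z/2 (k(M, z) = -(M + z)/2 = -M/2 - z/2)
n = -699435 (n = 405*(-1727) = -699435)
V(Z) = Z² - Z
V(k(-20, P(C))) - n = (-½*(-20) - ½*(-3))*(-1 + (-½*(-20) - ½*(-3))) - 1*(-699435) = (10 + 3/2)*(-1 + (10 + 3/2)) + 699435 = 23*(-1 + 23/2)/2 + 699435 = (23/2)*(21/2) + 699435 = 483/4 + 699435 = 2798223/4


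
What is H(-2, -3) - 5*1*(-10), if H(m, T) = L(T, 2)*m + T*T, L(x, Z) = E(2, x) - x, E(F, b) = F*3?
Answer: 41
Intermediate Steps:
E(F, b) = 3*F
L(x, Z) = 6 - x (L(x, Z) = 3*2 - x = 6 - x)
H(m, T) = T**2 + m*(6 - T) (H(m, T) = (6 - T)*m + T*T = m*(6 - T) + T**2 = T**2 + m*(6 - T))
H(-2, -3) - 5*1*(-10) = ((-3)**2 - 1*(-2)*(-6 - 3)) - 5*1*(-10) = (9 - 1*(-2)*(-9)) - 5*(-10) = (9 - 18) + 50 = -9 + 50 = 41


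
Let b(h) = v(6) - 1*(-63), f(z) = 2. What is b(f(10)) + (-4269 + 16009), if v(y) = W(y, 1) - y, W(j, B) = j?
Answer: 11803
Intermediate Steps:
v(y) = 0 (v(y) = y - y = 0)
b(h) = 63 (b(h) = 0 - 1*(-63) = 0 + 63 = 63)
b(f(10)) + (-4269 + 16009) = 63 + (-4269 + 16009) = 63 + 11740 = 11803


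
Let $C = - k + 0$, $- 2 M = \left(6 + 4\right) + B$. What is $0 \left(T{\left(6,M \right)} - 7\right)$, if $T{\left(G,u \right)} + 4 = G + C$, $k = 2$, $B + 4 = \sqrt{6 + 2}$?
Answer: $0$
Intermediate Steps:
$B = -4 + 2 \sqrt{2}$ ($B = -4 + \sqrt{6 + 2} = -4 + \sqrt{8} = -4 + 2 \sqrt{2} \approx -1.1716$)
$M = -3 - \sqrt{2}$ ($M = - \frac{\left(6 + 4\right) - \left(4 - 2 \sqrt{2}\right)}{2} = - \frac{10 - \left(4 - 2 \sqrt{2}\right)}{2} = - \frac{6 + 2 \sqrt{2}}{2} = -3 - \sqrt{2} \approx -4.4142$)
$C = -2$ ($C = \left(-1\right) 2 + 0 = -2 + 0 = -2$)
$T{\left(G,u \right)} = -6 + G$ ($T{\left(G,u \right)} = -4 + \left(G - 2\right) = -4 + \left(-2 + G\right) = -6 + G$)
$0 \left(T{\left(6,M \right)} - 7\right) = 0 \left(\left(-6 + 6\right) - 7\right) = 0 \left(0 - 7\right) = 0 \left(-7\right) = 0$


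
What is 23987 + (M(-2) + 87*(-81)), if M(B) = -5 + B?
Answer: 16933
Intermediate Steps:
23987 + (M(-2) + 87*(-81)) = 23987 + ((-5 - 2) + 87*(-81)) = 23987 + (-7 - 7047) = 23987 - 7054 = 16933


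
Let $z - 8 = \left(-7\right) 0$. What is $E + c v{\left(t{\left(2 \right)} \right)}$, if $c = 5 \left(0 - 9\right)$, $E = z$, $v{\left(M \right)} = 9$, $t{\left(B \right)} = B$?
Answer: $-397$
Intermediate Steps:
$z = 8$ ($z = 8 - 0 = 8 + 0 = 8$)
$E = 8$
$c = -45$ ($c = 5 \left(-9\right) = -45$)
$E + c v{\left(t{\left(2 \right)} \right)} = 8 - 405 = -397$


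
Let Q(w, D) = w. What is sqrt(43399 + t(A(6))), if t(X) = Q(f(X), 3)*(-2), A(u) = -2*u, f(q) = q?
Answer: sqrt(43423) ≈ 208.38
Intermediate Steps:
t(X) = -2*X (t(X) = X*(-2) = -2*X)
sqrt(43399 + t(A(6))) = sqrt(43399 - (-4)*6) = sqrt(43399 - 2*(-12)) = sqrt(43399 + 24) = sqrt(43423)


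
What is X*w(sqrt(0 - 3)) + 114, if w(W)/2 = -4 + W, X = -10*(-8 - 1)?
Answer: -606 + 180*I*sqrt(3) ≈ -606.0 + 311.77*I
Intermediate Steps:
X = 90 (X = -10*(-9) = 90)
w(W) = -8 + 2*W (w(W) = 2*(-4 + W) = -8 + 2*W)
X*w(sqrt(0 - 3)) + 114 = 90*(-8 + 2*sqrt(0 - 3)) + 114 = 90*(-8 + 2*sqrt(-3)) + 114 = 90*(-8 + 2*(I*sqrt(3))) + 114 = 90*(-8 + 2*I*sqrt(3)) + 114 = (-720 + 180*I*sqrt(3)) + 114 = -606 + 180*I*sqrt(3)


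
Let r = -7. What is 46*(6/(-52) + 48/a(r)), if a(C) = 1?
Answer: 28635/13 ≈ 2202.7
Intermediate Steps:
46*(6/(-52) + 48/a(r)) = 46*(6/(-52) + 48/1) = 46*(6*(-1/52) + 48*1) = 46*(-3/26 + 48) = 46*(1245/26) = 28635/13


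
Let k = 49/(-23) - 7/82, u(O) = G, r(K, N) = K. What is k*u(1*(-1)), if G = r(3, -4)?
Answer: -12537/1886 ≈ -6.6474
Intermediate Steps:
G = 3
u(O) = 3
k = -4179/1886 (k = 49*(-1/23) - 7*1/82 = -49/23 - 7/82 = -4179/1886 ≈ -2.2158)
k*u(1*(-1)) = -4179/1886*3 = -12537/1886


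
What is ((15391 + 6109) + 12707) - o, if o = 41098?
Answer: -6891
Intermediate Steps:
((15391 + 6109) + 12707) - o = ((15391 + 6109) + 12707) - 1*41098 = (21500 + 12707) - 41098 = 34207 - 41098 = -6891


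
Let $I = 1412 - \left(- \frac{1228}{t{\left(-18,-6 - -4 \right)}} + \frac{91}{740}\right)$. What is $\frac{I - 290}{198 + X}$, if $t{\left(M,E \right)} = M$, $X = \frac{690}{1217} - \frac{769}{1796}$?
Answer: $\frac{3834506694653}{721075374495} \approx 5.3178$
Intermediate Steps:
$X = \frac{303367}{2185732}$ ($X = 690 \cdot \frac{1}{1217} - \frac{769}{1796} = \frac{690}{1217} - \frac{769}{1796} = \frac{303367}{2185732} \approx 0.13879$)
$I = \frac{8948741}{6660}$ ($I = 1412 - \left(- \frac{1228}{-18} + \frac{91}{740}\right) = 1412 - \left(\left(-1228\right) \left(- \frac{1}{18}\right) + 91 \cdot \frac{1}{740}\right) = 1412 - \left(\frac{614}{9} + \frac{91}{740}\right) = 1412 - \frac{455179}{6660} = \frac{8948741}{6660} \approx 1343.7$)
$\frac{I - 290}{198 + X} = \frac{\frac{8948741}{6660} - 290}{198 + \frac{303367}{2185732}} = \frac{7017341}{6660 \cdot \frac{433078303}{2185732}} = \frac{7017341}{6660} \cdot \frac{2185732}{433078303} = \frac{3834506694653}{721075374495}$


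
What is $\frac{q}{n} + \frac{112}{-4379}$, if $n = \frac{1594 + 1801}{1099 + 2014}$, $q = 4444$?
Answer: $\frac{60579458948}{14866705} \approx 4074.8$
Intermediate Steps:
$n = \frac{3395}{3113} \approx 1.0906$
$\frac{q}{n} + \frac{112}{-4379} = \frac{4444}{\frac{3395}{3113}} + \frac{112}{-4379} = 4444 \cdot \frac{3113}{3395} + 112 \left(- \frac{1}{4379}\right) = \frac{13834172}{3395} - \frac{112}{4379} = \frac{60579458948}{14866705}$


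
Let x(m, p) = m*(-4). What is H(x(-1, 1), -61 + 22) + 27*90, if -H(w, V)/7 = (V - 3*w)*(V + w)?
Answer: -10065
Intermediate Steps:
x(m, p) = -4*m
H(w, V) = -7*(V + w)*(V - 3*w) (H(w, V) = -7*(V - 3*w)*(V + w) = -7*(V + w)*(V - 3*w))
H(x(-1, 1), -61 + 22) + 27*90 = (-7*(-61 + 22)² + 21*(-4*(-1))² + 14*(-61 + 22)*(-4*(-1))) + 27*90 = (-7*(-39)² + 21*4² + 14*(-39)*4) + 2430 = (-7*1521 + 21*16 - 2184) + 2430 = (-10647 + 336 - 2184) + 2430 = -12495 + 2430 = -10065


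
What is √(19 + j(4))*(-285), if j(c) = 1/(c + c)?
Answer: -855*√34/4 ≈ -1246.4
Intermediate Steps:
j(c) = 1/(2*c)
√(19 + j(4))*(-285) = √(19 + (½)/4)*(-285) = √(19 + (½)*(¼))*(-285) = √(19 + ⅛)*(-285) = √(153/8)*(-285) = (3*√34/4)*(-285) = -855*√34/4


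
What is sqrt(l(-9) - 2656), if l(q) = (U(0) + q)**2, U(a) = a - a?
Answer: 5*I*sqrt(103) ≈ 50.744*I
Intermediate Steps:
U(a) = 0
l(q) = q**2 (l(q) = (0 + q)**2 = q**2)
sqrt(l(-9) - 2656) = sqrt((-9)**2 - 2656) = sqrt(81 - 2656) = sqrt(-2575) = 5*I*sqrt(103)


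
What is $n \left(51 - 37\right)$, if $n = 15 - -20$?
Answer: $490$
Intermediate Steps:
$n = 35$ ($n = 15 + 20 = 35$)
$n \left(51 - 37\right) = 35 \left(51 - 37\right) = 35 \cdot 14 = 490$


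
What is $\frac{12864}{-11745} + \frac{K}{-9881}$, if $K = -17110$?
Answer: $\frac{24615922}{38684115} \approx 0.63633$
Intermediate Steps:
$\frac{12864}{-11745} + \frac{K}{-9881} = \frac{12864}{-11745} - \frac{17110}{-9881} = 12864 \left(- \frac{1}{11745}\right) - - \frac{17110}{9881} = - \frac{4288}{3915} + \frac{17110}{9881} = \frac{24615922}{38684115}$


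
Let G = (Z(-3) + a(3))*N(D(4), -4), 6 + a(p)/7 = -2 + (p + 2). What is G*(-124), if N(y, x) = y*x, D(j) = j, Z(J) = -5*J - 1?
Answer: -13888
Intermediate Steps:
Z(J) = -1 - 5*J
N(y, x) = x*y
a(p) = -42 + 7*p (a(p) = -42 + 7*(-2 + (p + 2)) = -42 + 7*(-2 + (2 + p)) = -42 + 7*p)
G = 112 (G = ((-1 - 5*(-3)) + (-42 + 7*3))*(-4*4) = ((-1 + 15) + (-42 + 21))*(-16) = (14 - 21)*(-16) = -7*(-16) = 112)
G*(-124) = 112*(-124) = -13888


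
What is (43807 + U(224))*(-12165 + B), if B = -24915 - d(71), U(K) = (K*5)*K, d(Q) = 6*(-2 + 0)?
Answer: -10923457716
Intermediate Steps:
d(Q) = -12 (d(Q) = 6*(-2) = -12)
U(K) = 5*K² (U(K) = (5*K)*K = 5*K²)
B = -24903 (B = -24915 - 1*(-12) = -24915 + 12 = -24903)
(43807 + U(224))*(-12165 + B) = (43807 + 5*224²)*(-12165 - 24903) = (43807 + 5*50176)*(-37068) = (43807 + 250880)*(-37068) = 294687*(-37068) = -10923457716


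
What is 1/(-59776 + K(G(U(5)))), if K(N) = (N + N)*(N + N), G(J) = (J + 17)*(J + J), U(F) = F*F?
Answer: 1/17580224 ≈ 5.6882e-8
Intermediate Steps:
U(F) = F²
G(J) = 2*J*(17 + J) (G(J) = (17 + J)*(2*J) = 2*J*(17 + J))
K(N) = 4*N² (K(N) = (2*N)*(2*N) = 4*N²)
1/(-59776 + K(G(U(5)))) = 1/(-59776 + 4*(2*5²*(17 + 5²))²) = 1/(-59776 + 4*(2*25*(17 + 25))²) = 1/(-59776 + 4*(2*25*42)²) = 1/(-59776 + 4*2100²) = 1/(-59776 + 4*4410000) = 1/(-59776 + 17640000) = 1/17580224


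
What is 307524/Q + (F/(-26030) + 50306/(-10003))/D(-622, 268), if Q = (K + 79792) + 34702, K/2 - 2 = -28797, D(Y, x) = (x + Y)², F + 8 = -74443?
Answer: 418097281119077123/77364641062389240 ≈ 5.4042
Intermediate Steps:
F = -74451 (F = -8 - 74443 = -74451)
D(Y, x) = (Y + x)²
K = -57590 (K = 4 + 2*(-28797) = 4 - 57594 = -57590)
Q = 56904 (Q = (-57590 + 79792) + 34702 = 22202 + 34702 = 56904)
307524/Q + (F/(-26030) + 50306/(-10003))/D(-622, 268) = 307524/56904 + (-74451/(-26030) + 50306/(-10003))/((-622 + 268)²) = 307524*(1/56904) + (-74451*(-1/26030) + 50306*(-1/10003))/((-354)²) = 25627/4742 + (74451/26030 - 50306/10003)/125316 = 25627/4742 - 564731827/260378090*1/125316 = 25627/4742 - 564731827/32629540726440 = 418097281119077123/77364641062389240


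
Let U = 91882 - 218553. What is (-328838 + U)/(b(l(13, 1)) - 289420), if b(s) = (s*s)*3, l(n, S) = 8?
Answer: 455509/289228 ≈ 1.5749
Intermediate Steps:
U = -126671
b(s) = 3*s**2 (b(s) = s**2*3 = 3*s**2)
(-328838 + U)/(b(l(13, 1)) - 289420) = (-328838 - 126671)/(3*8**2 - 289420) = -455509/(3*64 - 289420) = -455509/(192 - 289420) = -455509/(-289228) = -455509*(-1/289228) = 455509/289228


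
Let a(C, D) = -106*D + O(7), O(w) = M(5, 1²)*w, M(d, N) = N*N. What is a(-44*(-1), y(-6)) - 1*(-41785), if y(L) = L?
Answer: 42428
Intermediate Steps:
M(d, N) = N²
O(w) = w (O(w) = (1²)²*w = 1²*w = 1*w = w)
a(C, D) = 7 - 106*D (a(C, D) = -106*D + 7 = 7 - 106*D)
a(-44*(-1), y(-6)) - 1*(-41785) = (7 - 106*(-6)) - 1*(-41785) = (7 + 636) + 41785 = 643 + 41785 = 42428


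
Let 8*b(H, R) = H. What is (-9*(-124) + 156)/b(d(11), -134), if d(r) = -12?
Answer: -848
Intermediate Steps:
b(H, R) = H/8
(-9*(-124) + 156)/b(d(11), -134) = (-9*(-124) + 156)/(((1/8)*(-12))) = (1116 + 156)/(-3/2) = 1272*(-2/3) = -848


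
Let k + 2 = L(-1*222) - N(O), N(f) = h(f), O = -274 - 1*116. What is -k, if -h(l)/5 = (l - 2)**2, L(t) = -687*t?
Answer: -920832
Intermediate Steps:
O = -390 (O = -274 - 116 = -390)
h(l) = -5*(-2 + l)**2 (h(l) = -5*(l - 2)**2 = -5*(-2 + l)**2)
N(f) = -5*(-2 + f)**2
k = 920832 (k = -2 + (-(-687)*222 - (-5)*(-2 - 390)**2) = -2 + (-687*(-222) - (-5)*(-392)**2) = -2 + (152514 - (-5)*153664) = -2 + (152514 - 1*(-768320)) = -2 + (152514 + 768320) = -2 + 920834 = 920832)
-k = -1*920832 = -920832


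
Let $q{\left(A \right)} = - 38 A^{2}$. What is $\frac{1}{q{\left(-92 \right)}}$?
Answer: $- \frac{1}{321632} \approx -3.1091 \cdot 10^{-6}$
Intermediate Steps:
$\frac{1}{q{\left(-92 \right)}} = \frac{1}{\left(-38\right) \left(-92\right)^{2}} = \frac{1}{\left(-38\right) 8464} = \frac{1}{-321632} = - \frac{1}{321632}$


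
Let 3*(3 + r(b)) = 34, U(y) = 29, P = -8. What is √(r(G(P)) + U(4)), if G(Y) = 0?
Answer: 4*√21/3 ≈ 6.1101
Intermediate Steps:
r(b) = 25/3 (r(b) = -3 + (⅓)*34 = -3 + 34/3 = 25/3)
√(r(G(P)) + U(4)) = √(25/3 + 29) = √(112/3) = 4*√21/3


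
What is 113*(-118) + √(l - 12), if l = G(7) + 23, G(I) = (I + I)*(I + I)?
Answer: -13334 + 3*√23 ≈ -13320.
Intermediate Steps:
G(I) = 4*I² (G(I) = (2*I)*(2*I) = 4*I²)
l = 219 (l = 4*7² + 23 = 4*49 + 23 = 196 + 23 = 219)
113*(-118) + √(l - 12) = 113*(-118) + √(219 - 12) = -13334 + √207 = -13334 + 3*√23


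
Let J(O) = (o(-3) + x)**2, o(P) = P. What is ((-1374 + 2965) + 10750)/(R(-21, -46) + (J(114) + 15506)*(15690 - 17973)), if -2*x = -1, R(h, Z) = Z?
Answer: -49364/141658051 ≈ -0.00034847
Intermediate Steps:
x = 1/2 (x = -1/2*(-1) = 1/2 ≈ 0.50000)
J(O) = 25/4 (J(O) = (-3 + 1/2)**2 = (-5/2)**2 = 25/4)
((-1374 + 2965) + 10750)/(R(-21, -46) + (J(114) + 15506)*(15690 - 17973)) = ((-1374 + 2965) + 10750)/(-46 + (25/4 + 15506)*(15690 - 17973)) = (1591 + 10750)/(-46 + (62049/4)*(-2283)) = 12341/(-46 - 141657867/4) = 12341/(-141658051/4) = 12341*(-4/141658051) = -49364/141658051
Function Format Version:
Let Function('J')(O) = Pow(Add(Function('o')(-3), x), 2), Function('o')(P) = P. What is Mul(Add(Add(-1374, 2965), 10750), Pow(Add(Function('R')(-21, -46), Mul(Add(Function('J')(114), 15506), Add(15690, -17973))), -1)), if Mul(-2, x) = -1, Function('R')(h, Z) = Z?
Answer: Rational(-49364, 141658051) ≈ -0.00034847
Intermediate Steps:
x = Rational(1, 2) (x = Mul(Rational(-1, 2), -1) = Rational(1, 2) ≈ 0.50000)
Function('J')(O) = Rational(25, 4) (Function('J')(O) = Pow(Add(-3, Rational(1, 2)), 2) = Pow(Rational(-5, 2), 2) = Rational(25, 4))
Mul(Add(Add(-1374, 2965), 10750), Pow(Add(Function('R')(-21, -46), Mul(Add(Function('J')(114), 15506), Add(15690, -17973))), -1)) = Mul(Add(Add(-1374, 2965), 10750), Pow(Add(-46, Mul(Add(Rational(25, 4), 15506), Add(15690, -17973))), -1)) = Mul(Add(1591, 10750), Pow(Add(-46, Mul(Rational(62049, 4), -2283)), -1)) = Mul(12341, Pow(Add(-46, Rational(-141657867, 4)), -1)) = Mul(12341, Pow(Rational(-141658051, 4), -1)) = Mul(12341, Rational(-4, 141658051)) = Rational(-49364, 141658051)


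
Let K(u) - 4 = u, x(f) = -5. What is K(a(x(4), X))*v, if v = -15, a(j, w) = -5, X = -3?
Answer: 15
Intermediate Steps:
K(u) = 4 + u
K(a(x(4), X))*v = (4 - 5)*(-15) = -1*(-15) = 15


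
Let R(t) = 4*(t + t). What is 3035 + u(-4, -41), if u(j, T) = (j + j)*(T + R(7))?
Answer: 2915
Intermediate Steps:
R(t) = 8*t (R(t) = 4*(2*t) = 8*t)
u(j, T) = 2*j*(56 + T) (u(j, T) = (j + j)*(T + 8*7) = (2*j)*(T + 56) = (2*j)*(56 + T) = 2*j*(56 + T))
3035 + u(-4, -41) = 3035 + 2*(-4)*(56 - 41) = 3035 + 2*(-4)*15 = 3035 - 120 = 2915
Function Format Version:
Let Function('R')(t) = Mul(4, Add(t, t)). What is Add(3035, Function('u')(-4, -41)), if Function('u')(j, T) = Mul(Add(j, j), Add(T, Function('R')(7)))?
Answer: 2915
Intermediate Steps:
Function('R')(t) = Mul(8, t) (Function('R')(t) = Mul(4, Mul(2, t)) = Mul(8, t))
Function('u')(j, T) = Mul(2, j, Add(56, T)) (Function('u')(j, T) = Mul(Add(j, j), Add(T, Mul(8, 7))) = Mul(Mul(2, j), Add(T, 56)) = Mul(Mul(2, j), Add(56, T)) = Mul(2, j, Add(56, T)))
Add(3035, Function('u')(-4, -41)) = Add(3035, Mul(2, -4, Add(56, -41))) = Add(3035, Mul(2, -4, 15)) = Add(3035, -120) = 2915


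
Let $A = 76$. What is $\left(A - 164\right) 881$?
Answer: $-77528$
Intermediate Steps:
$\left(A - 164\right) 881 = \left(76 - 164\right) 881 = \left(-88\right) 881 = -77528$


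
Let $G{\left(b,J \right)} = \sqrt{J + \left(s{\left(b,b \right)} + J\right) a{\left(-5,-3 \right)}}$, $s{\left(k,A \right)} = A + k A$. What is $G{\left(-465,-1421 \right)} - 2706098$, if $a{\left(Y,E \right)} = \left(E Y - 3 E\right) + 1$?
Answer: $-2706098 + \sqrt{5357054} \approx -2.7038 \cdot 10^{6}$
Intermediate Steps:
$s{\left(k,A \right)} = A + A k$
$a{\left(Y,E \right)} = 1 - 3 E + E Y$ ($a{\left(Y,E \right)} = \left(- 3 E + E Y\right) + 1 = 1 - 3 E + E Y$)
$G{\left(b,J \right)} = \sqrt{26 J + 25 b \left(1 + b\right)}$ ($G{\left(b,J \right)} = \sqrt{J + \left(b \left(1 + b\right) + J\right) \left(1 - -9 - -15\right)} = \sqrt{J + \left(J + b \left(1 + b\right)\right) \left(1 + 9 + 15\right)} = \sqrt{J + \left(J + b \left(1 + b\right)\right) 25} = \sqrt{J + \left(25 J + 25 b \left(1 + b\right)\right)} = \sqrt{26 J + 25 b \left(1 + b\right)}$)
$G{\left(-465,-1421 \right)} - 2706098 = \sqrt{26 \left(-1421\right) + 25 \left(-465\right) \left(1 - 465\right)} - 2706098 = \sqrt{-36946 + 25 \left(-465\right) \left(-464\right)} - 2706098 = \sqrt{-36946 + 5394000} - 2706098 = \sqrt{5357054} - 2706098 = -2706098 + \sqrt{5357054}$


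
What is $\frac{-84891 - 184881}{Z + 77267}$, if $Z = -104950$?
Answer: $\frac{269772}{27683} \approx 9.745$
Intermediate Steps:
$\frac{-84891 - 184881}{Z + 77267} = \frac{-84891 - 184881}{-104950 + 77267} = - \frac{269772}{-27683} = \left(-269772\right) \left(- \frac{1}{27683}\right) = \frac{269772}{27683}$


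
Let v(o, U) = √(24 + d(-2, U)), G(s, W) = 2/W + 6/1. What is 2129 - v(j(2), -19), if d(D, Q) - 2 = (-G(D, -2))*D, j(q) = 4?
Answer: 2123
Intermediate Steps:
G(s, W) = 6 + 2/W (G(s, W) = 2/W + 6*1 = 2/W + 6 = 6 + 2/W)
d(D, Q) = 2 - 5*D (d(D, Q) = 2 + (-(6 + 2/(-2)))*D = 2 + (-(6 + 2*(-½)))*D = 2 + (-(6 - 1))*D = 2 + (-1*5)*D = 2 - 5*D)
v(o, U) = 6 (v(o, U) = √(24 + (2 - 5*(-2))) = √(24 + (2 + 10)) = √(24 + 12) = √36 = 6)
2129 - v(j(2), -19) = 2129 - 1*6 = 2129 - 6 = 2123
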